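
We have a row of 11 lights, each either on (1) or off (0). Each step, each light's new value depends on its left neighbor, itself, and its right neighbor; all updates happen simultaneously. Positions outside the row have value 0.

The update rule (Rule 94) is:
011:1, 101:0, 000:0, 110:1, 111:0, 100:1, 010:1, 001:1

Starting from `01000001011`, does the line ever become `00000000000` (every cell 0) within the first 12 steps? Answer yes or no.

no

11100011011
10110111011
10110101011
10110101011  (fixed point — unchanged through step 12)
step 12 is 10110101011, still not uniform 0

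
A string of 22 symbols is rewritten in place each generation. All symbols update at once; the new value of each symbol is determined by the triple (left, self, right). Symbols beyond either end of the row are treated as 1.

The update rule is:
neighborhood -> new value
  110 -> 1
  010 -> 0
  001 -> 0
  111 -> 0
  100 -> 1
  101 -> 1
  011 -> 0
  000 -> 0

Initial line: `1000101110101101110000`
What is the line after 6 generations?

1100010011010110011000
0110001001101011001100
1011000100110101100110
1101100010011010110011
0110110001001101011000
1011011000100110101100

1011011000100110101100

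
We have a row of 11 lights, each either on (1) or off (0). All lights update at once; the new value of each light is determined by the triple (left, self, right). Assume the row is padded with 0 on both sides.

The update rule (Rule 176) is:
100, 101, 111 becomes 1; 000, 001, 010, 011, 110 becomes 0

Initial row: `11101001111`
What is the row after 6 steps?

01010100110
00101010001
00010101000
00001010100
00000101010
00000010101

00000010101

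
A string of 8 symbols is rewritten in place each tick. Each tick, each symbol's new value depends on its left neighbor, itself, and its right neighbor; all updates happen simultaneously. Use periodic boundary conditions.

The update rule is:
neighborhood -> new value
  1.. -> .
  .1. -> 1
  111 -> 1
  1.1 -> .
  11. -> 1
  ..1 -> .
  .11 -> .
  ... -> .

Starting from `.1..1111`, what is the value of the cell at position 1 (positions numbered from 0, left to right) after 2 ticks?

tick 1: .1...111
tick 2: .1....11
position 1 holds 1

1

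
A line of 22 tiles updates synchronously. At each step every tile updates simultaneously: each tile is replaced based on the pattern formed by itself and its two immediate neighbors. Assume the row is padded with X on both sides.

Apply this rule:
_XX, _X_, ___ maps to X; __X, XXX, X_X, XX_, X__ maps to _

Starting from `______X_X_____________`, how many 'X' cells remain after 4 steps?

6

step 1: _XXXX_X_X_XXXXXXXXXXX_
step 2: _X____X_X_X___________
step 3: _X_XX_X_X_X_XXXXXXXXX_
step 4: _X_X__X_X_X_X_________
count of X: 6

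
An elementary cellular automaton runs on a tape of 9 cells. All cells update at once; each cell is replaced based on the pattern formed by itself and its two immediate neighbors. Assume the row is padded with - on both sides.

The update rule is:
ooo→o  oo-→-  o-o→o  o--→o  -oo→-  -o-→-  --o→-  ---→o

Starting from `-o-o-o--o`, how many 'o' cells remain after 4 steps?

4

--o-o-o--
o--o-o-oo
-o--o-o--
--o--o-oo
count of o: 4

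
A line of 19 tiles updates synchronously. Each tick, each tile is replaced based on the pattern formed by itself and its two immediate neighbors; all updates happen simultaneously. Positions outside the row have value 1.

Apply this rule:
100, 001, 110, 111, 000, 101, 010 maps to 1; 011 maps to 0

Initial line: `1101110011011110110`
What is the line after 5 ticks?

1111111011110110111

1110111101101111011
1111011110110111101
1111101111011011110
1111110111101101111
1111111011110110111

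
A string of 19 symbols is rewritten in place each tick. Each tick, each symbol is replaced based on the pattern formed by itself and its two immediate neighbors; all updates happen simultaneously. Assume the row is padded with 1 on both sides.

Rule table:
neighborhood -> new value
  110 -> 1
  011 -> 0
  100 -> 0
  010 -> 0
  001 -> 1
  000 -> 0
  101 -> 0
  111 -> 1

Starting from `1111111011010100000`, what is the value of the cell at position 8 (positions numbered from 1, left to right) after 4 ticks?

1111111001000000001
1111111010000000010
1111111000000000100
1111111000000001001
position 8 holds 0

0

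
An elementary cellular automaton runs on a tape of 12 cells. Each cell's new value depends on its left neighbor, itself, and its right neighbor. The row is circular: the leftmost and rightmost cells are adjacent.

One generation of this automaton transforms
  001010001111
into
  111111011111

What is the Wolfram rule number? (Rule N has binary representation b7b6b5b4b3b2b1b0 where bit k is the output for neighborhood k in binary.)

position 9: 111 → 1  (bit 7 = 1)
position 11: 110 → 1  (bit 6 = 1)
position 3: 101 → 1  (bit 5 = 1)
position 0: 100 → 1  (bit 4 = 1)
position 8: 011 → 1  (bit 3 = 1)
position 2: 010 → 1  (bit 2 = 1)
position 1: 001 → 1  (bit 1 = 1)
position 6: 000 → 0  (bit 0 = 0)
bits b7..b0 = 11111110 = 254

254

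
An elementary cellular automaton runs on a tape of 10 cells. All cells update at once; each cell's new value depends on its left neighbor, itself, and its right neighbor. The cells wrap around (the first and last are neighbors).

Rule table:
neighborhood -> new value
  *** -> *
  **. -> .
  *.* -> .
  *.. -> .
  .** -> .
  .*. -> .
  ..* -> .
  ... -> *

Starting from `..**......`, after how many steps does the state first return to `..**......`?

*....*****
..**..****
.......**.
******....
.****..**.
..**......

6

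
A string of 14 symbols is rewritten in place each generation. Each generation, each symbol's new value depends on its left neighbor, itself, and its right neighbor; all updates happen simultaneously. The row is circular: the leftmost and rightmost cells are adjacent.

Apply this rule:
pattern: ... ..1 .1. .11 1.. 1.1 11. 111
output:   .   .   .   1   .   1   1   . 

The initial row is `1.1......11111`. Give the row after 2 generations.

11............

11.......1....
11............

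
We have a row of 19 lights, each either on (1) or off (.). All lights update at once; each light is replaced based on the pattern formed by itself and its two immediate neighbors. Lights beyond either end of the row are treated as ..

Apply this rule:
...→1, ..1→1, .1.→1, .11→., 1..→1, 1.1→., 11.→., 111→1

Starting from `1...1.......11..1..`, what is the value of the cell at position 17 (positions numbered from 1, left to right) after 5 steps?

.

111111111111..11111
.1111111111.11.111.
1.11111111......1.1
1..111111.1111111.1
111.1111...11111..1
position 17 holds .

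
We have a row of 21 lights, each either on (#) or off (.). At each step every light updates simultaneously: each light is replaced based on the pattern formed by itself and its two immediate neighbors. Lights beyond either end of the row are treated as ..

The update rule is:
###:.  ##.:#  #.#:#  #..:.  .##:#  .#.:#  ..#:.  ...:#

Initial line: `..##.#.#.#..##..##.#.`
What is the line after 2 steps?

###......#..##..#..#.

#.########..##..####.
###......#..##..#..#.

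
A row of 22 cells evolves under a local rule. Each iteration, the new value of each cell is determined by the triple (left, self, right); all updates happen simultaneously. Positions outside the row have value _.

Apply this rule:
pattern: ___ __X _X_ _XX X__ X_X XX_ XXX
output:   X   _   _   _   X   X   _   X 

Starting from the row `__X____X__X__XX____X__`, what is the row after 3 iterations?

X__XXX__X__X___XXX__XX
_X__X_X__X__XX__X_X___
__X__X_X__X___X__X_XXX

__X__X_X__X___X__X_XXX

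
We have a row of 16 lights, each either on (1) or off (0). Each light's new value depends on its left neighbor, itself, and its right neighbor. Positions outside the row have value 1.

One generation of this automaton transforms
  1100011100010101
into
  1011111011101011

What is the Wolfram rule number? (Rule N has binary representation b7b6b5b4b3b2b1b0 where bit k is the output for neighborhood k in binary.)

187

position 0: 111 → 1  (bit 7 = 1)
position 1: 110 → 0  (bit 6 = 0)
position 12: 101 → 1  (bit 5 = 1)
position 2: 100 → 1  (bit 4 = 1)
position 5: 011 → 1  (bit 3 = 1)
position 11: 010 → 0  (bit 2 = 0)
position 4: 001 → 1  (bit 1 = 1)
position 3: 000 → 1  (bit 0 = 1)
bits b7..b0 = 10111011 = 187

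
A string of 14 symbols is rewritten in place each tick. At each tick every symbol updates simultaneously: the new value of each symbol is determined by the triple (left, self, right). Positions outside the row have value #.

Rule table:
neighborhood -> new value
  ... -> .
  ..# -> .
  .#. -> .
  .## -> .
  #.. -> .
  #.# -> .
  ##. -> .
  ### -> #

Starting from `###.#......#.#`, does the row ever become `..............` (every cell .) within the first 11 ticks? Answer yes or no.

tick 1: ##............
tick 2: #.............
tick 3: ..............
all cells are . at tick 3

yes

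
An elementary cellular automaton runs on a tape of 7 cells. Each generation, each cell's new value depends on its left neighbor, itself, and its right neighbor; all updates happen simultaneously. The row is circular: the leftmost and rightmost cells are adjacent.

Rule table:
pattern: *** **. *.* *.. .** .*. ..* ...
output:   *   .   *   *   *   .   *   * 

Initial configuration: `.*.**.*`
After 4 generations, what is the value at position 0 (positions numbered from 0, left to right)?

*.**.*.
.**.*.*
**.*.*.
*.*.*.*
position 0 holds *

*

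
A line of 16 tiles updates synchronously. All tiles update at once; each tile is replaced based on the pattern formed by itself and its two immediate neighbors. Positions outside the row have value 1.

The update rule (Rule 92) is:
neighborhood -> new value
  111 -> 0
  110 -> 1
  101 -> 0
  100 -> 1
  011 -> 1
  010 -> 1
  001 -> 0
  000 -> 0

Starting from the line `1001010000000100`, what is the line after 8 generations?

1101011000000110
0101011100000110
0101010110000110
0101010111000110
0101010101100110
0101010101110110
0101010101010110
0101010101010110

0101010101010110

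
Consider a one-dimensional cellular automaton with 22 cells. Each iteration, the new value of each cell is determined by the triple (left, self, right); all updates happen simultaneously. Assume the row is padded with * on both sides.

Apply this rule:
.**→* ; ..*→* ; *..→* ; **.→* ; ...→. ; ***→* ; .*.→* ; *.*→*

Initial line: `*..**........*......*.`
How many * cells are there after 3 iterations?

******......***....***
*******....*****..****
********..************
count of *: 20

20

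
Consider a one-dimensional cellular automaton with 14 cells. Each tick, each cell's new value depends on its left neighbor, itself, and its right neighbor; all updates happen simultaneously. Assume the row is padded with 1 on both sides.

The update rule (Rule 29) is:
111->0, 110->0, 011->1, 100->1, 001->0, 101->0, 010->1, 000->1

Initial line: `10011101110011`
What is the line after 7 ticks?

01010001001010

01010001001010
01011101101010
01010001001010  (repeats tick 1; period 2)
tick 7: 01010001001010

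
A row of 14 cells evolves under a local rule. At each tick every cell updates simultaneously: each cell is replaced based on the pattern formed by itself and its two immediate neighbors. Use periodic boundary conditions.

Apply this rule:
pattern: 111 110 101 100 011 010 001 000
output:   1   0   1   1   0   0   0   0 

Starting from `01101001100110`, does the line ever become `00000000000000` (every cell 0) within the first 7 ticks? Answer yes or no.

00010100010001
10001010001000
01000101000100
00100010100010
00010001010001
10001000101000
01000100010100
tick 7 is 01000100010100, still not uniform 0

no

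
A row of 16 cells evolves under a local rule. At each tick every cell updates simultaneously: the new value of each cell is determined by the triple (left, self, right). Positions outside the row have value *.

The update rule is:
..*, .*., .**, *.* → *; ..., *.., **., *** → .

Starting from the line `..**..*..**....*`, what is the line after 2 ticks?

tick 1: .**..**.**....**
tick 2: **..**.**....**.

**..**.**....**.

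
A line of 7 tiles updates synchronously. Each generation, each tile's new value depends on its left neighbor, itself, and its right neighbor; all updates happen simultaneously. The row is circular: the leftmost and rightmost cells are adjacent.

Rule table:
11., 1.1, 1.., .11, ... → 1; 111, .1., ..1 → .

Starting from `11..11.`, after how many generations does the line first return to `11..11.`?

28

generation 1: 111.111
generation 2: ..111..
generation 3: 1.1.111
generation 4: 11.11..
generation 5: 111111.
generation 6: 1....11
generation 7: 1111.1.
generation 8: 1..11.1
generation 9: 11.1111
generation 10: .111...
generation 11: .1.1111
generation 12: 1.11..1
generation 13: 11111.1
generation 14: ....111
generation 15: 111.1.1
generation 16: ..11.11
generation 17: 1.11111
generation 18: 111....
generation 19: 1.1111.
generation 20: .11..11
generation 21: 1111.11
generation 22: ...111.
generation 23: 11.1.11
generation 24: .11.11.
generation 25: .111111
generation 26: 11....1
generation 27: .1111.1
generation 28: 11..11.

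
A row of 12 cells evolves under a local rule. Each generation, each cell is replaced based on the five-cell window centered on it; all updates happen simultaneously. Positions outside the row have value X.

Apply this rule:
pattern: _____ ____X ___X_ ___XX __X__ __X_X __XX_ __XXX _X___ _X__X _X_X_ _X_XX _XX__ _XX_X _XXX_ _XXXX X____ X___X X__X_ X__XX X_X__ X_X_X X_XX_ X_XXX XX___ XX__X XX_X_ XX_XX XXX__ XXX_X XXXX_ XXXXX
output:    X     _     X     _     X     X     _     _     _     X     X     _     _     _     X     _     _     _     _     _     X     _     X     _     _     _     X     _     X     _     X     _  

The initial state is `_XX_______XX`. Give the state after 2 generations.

_X___XXX____
XX____XX____

XX____XX____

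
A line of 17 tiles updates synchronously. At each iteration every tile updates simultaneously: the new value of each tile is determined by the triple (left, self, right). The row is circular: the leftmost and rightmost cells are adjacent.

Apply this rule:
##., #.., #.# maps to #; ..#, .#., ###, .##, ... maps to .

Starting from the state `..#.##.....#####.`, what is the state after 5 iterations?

..##...#.##......

iteration 1: ...#.##........##
iteration 2: #...#.##........#
iteration 3: ##...#.##........
iteration 4: .##...#.##.......
iteration 5: ..##...#.##......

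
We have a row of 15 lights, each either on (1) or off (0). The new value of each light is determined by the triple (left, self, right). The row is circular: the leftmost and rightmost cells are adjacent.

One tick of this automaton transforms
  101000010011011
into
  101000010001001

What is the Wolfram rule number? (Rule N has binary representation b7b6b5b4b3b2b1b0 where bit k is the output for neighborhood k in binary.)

position 14: 111 → 1  (bit 7 = 1)
position 0: 110 → 1  (bit 6 = 1)
position 1: 101 → 0  (bit 5 = 0)
position 3: 100 → 0  (bit 4 = 0)
position 10: 011 → 0  (bit 3 = 0)
position 2: 010 → 1  (bit 2 = 1)
position 6: 001 → 0  (bit 1 = 0)
position 4: 000 → 0  (bit 0 = 0)
bits b7..b0 = 11000100 = 196

196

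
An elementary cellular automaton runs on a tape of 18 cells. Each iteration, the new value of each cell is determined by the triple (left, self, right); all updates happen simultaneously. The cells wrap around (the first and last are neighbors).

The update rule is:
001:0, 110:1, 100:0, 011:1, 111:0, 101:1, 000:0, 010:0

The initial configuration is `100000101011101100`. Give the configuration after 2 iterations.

000000001111100100

000000010110111100
000000001111100100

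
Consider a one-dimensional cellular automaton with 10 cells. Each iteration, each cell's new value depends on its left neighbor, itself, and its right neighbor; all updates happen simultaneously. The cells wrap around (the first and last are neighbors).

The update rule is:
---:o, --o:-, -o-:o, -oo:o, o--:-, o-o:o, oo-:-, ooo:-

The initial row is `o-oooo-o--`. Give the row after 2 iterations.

o---o-o---

iteration 1: ooo---oo--
iteration 2: o---o-o---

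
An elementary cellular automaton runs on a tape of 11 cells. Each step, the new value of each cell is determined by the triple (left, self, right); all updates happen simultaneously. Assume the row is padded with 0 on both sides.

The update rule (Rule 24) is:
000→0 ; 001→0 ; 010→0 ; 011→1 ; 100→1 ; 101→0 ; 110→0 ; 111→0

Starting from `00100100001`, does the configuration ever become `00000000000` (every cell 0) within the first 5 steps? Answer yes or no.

no

step 1: 00010010000
step 2: 00001001000
step 3: 00000100100
step 4: 00000010010
step 5: 00000001001
step 5 is 00000001001, still not uniform 0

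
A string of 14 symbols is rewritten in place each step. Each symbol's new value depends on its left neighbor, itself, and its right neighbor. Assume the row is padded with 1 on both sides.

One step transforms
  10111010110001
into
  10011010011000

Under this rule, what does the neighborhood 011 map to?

0

At position 2 the neighborhood is 011; the next row has 0 there.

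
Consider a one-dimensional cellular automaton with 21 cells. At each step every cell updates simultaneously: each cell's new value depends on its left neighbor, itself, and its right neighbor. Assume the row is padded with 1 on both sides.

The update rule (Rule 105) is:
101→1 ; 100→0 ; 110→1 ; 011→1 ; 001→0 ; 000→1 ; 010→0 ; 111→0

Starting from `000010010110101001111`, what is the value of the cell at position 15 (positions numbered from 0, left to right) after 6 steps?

1

step 1: 011000001111010001000
step 2: 111011101001100100010
step 3: 001110110001100001001
step 4: 001011110101101100001
step 5: 000110011011111101101
step 6: 010110011110000111111
position 15 holds 1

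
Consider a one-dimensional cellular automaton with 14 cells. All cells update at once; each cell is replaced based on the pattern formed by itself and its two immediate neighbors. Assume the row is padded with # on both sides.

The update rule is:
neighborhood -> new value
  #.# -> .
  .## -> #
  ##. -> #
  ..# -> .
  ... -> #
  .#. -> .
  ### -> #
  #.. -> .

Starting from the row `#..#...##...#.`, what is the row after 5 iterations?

#....#.##.#...
#.##...##...#.
#.##.#.##.#...
#.##...##...#.  (repeats iteration 2; period 2)
iteration 5: #.##.#.##.#...

#.##.#.##.#...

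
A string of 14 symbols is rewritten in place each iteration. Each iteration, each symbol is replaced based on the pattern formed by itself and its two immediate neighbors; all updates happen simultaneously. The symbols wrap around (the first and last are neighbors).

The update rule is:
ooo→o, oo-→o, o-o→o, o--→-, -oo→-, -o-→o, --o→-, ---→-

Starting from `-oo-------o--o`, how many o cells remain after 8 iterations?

o-o-------o--o
ooo-------o---
-oo-------o---
--o-------o---
--o-------o---  (fixed point — unchanged through iteration 8)
count of o: 2

2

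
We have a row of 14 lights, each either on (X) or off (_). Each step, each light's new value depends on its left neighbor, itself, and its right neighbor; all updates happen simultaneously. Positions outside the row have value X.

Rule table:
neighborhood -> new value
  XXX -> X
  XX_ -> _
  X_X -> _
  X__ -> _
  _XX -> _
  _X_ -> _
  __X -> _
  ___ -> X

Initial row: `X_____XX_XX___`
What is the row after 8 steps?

__XX_____XXXX_

__XXX_______X_
___X__XXXXX___
_X_____XXX__X_
___XXX__X_____
_X__X_____XXX_
______XXX__X__
_XXXX__X______
__XX_____XXXX_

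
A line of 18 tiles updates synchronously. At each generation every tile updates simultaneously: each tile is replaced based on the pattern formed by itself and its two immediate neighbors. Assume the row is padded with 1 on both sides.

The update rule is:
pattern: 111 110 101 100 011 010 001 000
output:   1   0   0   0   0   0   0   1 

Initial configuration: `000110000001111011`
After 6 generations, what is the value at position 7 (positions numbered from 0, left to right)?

generation 1: 010000111100110001
generation 2: 000110011000000100
generation 3: 010000000011110000
generation 4: 000111111001100110
generation 5: 010011110000000000
generation 6: 000001100111111110
position 7 holds 0

0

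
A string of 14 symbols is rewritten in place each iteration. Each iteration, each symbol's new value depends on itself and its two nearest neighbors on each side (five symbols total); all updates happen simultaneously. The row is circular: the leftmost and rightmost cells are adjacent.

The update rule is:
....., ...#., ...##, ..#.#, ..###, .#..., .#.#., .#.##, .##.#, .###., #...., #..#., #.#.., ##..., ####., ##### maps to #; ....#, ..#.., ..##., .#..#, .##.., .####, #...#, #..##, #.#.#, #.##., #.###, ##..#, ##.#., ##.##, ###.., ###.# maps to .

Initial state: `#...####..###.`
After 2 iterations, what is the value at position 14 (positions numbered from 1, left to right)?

##.##.#...##..
.#..#.##.#....
position 14 holds .

.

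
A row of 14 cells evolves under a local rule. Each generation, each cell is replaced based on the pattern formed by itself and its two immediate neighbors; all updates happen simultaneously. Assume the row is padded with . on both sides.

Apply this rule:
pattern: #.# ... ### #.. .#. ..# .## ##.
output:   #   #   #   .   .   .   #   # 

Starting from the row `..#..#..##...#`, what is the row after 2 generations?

generation 1: #.......##.#..
generation 2: ..#####.###..#

..#####.###..#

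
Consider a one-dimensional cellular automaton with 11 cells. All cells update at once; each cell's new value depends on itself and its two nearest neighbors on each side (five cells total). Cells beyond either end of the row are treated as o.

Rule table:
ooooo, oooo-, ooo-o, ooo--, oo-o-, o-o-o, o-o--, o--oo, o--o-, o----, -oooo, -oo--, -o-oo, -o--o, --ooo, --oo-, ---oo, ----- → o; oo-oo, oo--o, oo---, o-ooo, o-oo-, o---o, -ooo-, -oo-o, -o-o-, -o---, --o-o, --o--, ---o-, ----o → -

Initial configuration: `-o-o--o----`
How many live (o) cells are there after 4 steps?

6

oo-ooo--o-o
oo---o-o-o-
oo-----o-oo
oo-oo---o-o
count of o: 6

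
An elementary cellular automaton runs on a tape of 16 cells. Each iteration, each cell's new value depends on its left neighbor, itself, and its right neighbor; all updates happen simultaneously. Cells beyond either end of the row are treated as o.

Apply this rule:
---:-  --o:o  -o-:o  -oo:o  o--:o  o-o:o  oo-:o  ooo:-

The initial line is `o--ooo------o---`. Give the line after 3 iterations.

o-oo---ooooooo--

oooo-oo----ooo-o
---ooooo--oo-ooo
o-oo---ooooooo--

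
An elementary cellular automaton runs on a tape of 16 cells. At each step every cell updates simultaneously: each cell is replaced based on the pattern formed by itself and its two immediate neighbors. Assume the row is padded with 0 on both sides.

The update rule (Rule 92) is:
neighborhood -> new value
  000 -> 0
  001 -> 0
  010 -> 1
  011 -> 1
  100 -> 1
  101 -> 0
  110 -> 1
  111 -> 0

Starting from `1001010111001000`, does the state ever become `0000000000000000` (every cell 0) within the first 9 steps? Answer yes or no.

no

step 1: 1101010101101100
step 2: 1101010101101110
step 3: 1101010101101011
step 4: 1101010101101011  (fixed point — unchanged through step 9)
step 9 is 1101010101101011, still not uniform 0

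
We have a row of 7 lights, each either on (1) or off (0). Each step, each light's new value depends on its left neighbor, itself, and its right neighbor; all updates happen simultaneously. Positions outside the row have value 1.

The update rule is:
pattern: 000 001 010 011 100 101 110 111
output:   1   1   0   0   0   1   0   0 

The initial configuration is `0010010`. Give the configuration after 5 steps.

1010101

0100101
1001010
0010101
0101010
1010101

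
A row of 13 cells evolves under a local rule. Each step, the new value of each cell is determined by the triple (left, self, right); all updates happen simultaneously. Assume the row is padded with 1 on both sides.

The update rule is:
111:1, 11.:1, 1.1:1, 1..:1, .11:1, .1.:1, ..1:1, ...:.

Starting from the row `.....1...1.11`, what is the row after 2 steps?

1...111.11111
11.1111111111

11.1111111111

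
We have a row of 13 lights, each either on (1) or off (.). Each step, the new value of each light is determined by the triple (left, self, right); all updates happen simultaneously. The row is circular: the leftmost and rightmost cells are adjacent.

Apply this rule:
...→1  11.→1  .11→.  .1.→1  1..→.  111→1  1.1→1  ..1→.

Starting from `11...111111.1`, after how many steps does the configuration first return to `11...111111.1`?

step 1: 11.1..111111.
step 2: .111...111111
step 3: 1.11.1..11111
step 4: 11.111...1111
step 5: 111.11.1..111
step 6: 1111.111...11
step 7: 11111.11.1..1
step 8: 111111.111...
step 9: .111111.11.1.
step 10: ..111111.111.
step 11: 1..111111.11.
step 12: 1...111111.11
step 13: 1.1..111111.1
step 14: 111...111111.
step 15: .11.1..111111
step 16: 1.111...11111
step 17: 11.11.1..1111
step 18: 111.111...111
step 19: 1111.11.1..11
step 20: 11111.111...1
step 21: 111111.11.1..
step 22: .111111.111..
step 23: ..111111.11.1
step 24: ...111111.111
step 25: .1..111111.11
step 26: 11...111111.1

26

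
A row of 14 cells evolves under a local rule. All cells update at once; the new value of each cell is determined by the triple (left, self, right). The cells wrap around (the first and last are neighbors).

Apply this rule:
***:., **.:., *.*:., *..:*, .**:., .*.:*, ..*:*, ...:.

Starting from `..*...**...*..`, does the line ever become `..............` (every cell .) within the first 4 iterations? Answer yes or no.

no

iteration 1: .***.*..*.***.
iteration 2: *....****....*
iteration 3: .*..*....*..*.
iteration 4: ******..******
iteration 4 is ******..******, still not uniform .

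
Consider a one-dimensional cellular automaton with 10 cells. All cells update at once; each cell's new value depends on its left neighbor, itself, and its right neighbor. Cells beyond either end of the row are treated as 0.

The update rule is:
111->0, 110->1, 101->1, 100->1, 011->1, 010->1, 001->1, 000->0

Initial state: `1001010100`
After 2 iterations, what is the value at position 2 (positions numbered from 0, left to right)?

1111111110
1000000011
position 2 holds 0

0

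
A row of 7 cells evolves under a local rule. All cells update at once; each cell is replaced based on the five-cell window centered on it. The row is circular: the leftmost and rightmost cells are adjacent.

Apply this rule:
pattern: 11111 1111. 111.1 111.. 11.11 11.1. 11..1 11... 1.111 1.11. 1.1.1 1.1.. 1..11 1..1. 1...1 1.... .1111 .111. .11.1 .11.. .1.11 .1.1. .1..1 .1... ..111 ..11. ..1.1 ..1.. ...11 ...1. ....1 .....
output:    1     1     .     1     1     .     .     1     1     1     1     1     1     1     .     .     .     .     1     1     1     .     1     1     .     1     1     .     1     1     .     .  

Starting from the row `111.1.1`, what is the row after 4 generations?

.1111.1

.1..111
.111...
1..11..
.1111.1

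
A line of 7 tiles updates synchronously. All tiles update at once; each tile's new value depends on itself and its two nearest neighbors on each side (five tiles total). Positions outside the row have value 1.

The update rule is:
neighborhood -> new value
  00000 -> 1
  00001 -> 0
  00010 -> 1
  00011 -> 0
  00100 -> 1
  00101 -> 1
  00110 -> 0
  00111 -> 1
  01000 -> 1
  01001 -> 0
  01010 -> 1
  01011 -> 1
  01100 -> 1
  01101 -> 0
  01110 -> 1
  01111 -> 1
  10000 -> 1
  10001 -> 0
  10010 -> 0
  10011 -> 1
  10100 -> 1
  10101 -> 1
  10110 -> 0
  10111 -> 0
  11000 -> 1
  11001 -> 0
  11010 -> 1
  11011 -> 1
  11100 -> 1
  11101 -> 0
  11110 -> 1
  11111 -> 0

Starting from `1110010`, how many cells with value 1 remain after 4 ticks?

tick 1: 0110011
tick 2: 1010111
tick 3: 0111010
tick 4: 1010111
count of 1: 5

5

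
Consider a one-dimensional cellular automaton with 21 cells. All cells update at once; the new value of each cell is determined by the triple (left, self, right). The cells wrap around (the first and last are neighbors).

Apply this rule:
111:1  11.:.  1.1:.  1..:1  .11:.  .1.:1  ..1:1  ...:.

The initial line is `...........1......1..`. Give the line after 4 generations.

.1.....1...1..11..1..

generation 1: ..........111....111.
generation 2: .........1.1.1..1.1.1
generation 3: 1.......11.1.1111.1.1
generation 4: .1.....1...1..11..1..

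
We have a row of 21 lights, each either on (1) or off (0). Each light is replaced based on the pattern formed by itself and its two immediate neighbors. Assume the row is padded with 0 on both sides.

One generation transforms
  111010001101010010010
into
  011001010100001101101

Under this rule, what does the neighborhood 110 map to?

1

At position 2 the neighborhood is 110; the next row has 1 there.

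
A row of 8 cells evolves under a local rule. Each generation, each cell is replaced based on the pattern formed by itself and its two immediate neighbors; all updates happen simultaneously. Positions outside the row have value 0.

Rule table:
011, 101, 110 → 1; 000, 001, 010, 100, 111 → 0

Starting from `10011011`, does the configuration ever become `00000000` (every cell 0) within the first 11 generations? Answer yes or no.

yes

00011111
00010001
00000000
all cells are 0 at generation 3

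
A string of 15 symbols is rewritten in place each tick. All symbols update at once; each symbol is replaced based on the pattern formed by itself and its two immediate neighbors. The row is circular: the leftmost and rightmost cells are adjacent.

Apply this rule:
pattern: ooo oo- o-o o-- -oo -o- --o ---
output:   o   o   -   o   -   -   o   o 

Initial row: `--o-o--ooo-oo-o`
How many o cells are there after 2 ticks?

10

tick 1: oo---oo-oo--o--
tick 2: -oooo-o--ooo-oo
count of o: 10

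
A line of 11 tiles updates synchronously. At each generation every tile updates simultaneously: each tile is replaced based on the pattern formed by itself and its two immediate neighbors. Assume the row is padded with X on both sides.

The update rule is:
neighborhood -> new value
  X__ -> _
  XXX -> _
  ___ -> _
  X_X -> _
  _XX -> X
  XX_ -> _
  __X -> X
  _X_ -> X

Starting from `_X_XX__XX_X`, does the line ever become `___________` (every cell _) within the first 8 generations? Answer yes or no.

_X_X__XX__X
_X_X_XX__XX
_X_X_X__XX_
_X_X_X_XX__
_X_X_X_X__X
_X_X_X_X_XX
_X_X_X_X_X_
_X_X_X_X_X_
generation 8 is _X_X_X_X_X_, still not uniform _

no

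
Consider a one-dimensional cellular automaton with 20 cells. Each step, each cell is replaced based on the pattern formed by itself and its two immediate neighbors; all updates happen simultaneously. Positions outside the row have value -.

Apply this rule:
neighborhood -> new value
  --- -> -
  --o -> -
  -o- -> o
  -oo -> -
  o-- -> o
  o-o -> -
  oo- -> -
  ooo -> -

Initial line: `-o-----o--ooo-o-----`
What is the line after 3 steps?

-oo----oo-----oo----
---o-----o------o---
---oo----oo-----oo--

---oo----oo-----oo--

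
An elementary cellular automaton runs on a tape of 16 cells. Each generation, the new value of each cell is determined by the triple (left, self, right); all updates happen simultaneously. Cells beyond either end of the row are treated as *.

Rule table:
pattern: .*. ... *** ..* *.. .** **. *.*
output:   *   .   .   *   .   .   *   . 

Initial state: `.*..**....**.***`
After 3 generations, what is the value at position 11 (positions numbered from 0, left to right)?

*

.*.*.*...*.*....
.*.*.*..**.*...*
.*.*.*.*.*.*..*.
position 11 holds *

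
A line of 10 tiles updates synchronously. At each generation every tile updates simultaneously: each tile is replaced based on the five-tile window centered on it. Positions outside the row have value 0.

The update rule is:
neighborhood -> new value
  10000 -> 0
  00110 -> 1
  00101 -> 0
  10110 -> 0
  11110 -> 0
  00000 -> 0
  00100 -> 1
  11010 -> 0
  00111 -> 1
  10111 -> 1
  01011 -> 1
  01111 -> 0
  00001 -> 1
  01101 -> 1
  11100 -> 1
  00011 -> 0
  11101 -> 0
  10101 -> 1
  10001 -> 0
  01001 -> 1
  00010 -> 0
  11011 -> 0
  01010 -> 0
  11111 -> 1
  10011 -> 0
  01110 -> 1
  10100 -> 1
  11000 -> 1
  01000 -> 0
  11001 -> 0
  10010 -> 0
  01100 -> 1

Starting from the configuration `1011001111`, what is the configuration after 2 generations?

0001101101

generation 1: 0101001001
generation 2: 0001101101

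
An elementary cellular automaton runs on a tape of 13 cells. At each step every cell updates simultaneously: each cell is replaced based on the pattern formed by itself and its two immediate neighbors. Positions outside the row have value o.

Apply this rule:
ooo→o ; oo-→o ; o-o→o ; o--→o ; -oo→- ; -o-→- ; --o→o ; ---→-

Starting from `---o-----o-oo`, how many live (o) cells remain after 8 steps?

10

o-o-o---o-o-o
oo-o-o-o-o-o-
ooo-o-o-o-o-o
oooo-o-o-o-o-
ooooo-o-o-o-o
oooooo-o-o-o-
ooooooo-o-o-o
oooooooo-o-o-
count of o: 10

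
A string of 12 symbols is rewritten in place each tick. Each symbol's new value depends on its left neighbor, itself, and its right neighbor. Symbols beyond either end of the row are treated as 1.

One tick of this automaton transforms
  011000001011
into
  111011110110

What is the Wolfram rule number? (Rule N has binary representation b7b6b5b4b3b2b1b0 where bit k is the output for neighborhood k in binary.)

position 11: 111 → 0  (bit 7 = 0)
position 2: 110 → 1  (bit 6 = 1)
position 0: 101 → 1  (bit 5 = 1)
position 3: 100 → 0  (bit 4 = 0)
position 1: 011 → 1  (bit 3 = 1)
position 8: 010 → 0  (bit 2 = 0)
position 7: 001 → 1  (bit 1 = 1)
position 4: 000 → 1  (bit 0 = 1)
bits b7..b0 = 01101011 = 107

107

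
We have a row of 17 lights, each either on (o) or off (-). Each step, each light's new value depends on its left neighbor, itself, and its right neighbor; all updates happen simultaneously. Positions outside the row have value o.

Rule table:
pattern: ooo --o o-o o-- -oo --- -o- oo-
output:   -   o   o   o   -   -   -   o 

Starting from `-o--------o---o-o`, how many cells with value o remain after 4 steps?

o-o------o-o-o-o-
oo-o----o-o-o-o-o
-oo-o--o-o-o-o-o-
o-oo-oo-o-o-o-o-o
count of o: 10

10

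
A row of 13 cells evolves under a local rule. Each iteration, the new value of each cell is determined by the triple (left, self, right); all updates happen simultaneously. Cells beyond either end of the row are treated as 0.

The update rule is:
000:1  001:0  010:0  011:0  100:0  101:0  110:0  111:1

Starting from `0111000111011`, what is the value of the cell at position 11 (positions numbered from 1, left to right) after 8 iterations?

1

iteration 1: 0010010010000
iteration 2: 1000000000111
iteration 3: 0011111110010
iteration 4: 1001111100000
iteration 5: 0000111001111
iteration 6: 1110010000110
iteration 7: 0100000110000
iteration 8: 0001110000111
position 11 holds 1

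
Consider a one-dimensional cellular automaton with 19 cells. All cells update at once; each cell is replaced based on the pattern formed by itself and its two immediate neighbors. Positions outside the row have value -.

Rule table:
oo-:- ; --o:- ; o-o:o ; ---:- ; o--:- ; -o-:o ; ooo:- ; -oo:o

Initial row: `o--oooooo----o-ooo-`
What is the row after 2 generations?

generation 1: o--o---------ooo---
generation 2: o--o---------o-----

o--o---------o-----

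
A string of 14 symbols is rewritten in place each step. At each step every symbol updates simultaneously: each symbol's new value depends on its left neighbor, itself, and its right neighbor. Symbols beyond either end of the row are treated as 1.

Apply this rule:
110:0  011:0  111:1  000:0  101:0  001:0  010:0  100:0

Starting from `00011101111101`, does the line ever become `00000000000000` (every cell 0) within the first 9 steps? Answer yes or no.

yes

00001000111000
00000000010000
00000000000000
all cells are 0 at step 3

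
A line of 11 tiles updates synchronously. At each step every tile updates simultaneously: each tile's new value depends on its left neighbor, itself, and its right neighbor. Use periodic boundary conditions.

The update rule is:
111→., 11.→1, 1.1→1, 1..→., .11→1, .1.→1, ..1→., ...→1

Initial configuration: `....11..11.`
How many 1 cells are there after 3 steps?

111.11..11.
1.1111..111
111..1..1..
count of 1: 5

5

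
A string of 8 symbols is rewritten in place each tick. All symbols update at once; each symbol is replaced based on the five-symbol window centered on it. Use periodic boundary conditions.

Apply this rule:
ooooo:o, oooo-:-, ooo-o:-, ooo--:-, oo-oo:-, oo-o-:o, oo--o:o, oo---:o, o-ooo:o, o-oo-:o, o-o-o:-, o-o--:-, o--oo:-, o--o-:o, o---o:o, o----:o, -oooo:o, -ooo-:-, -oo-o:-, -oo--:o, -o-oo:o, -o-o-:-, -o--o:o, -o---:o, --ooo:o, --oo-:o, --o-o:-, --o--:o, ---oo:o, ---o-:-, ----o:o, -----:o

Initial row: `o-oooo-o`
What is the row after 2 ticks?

o-oooo-o

--oo---o
o-oooo-o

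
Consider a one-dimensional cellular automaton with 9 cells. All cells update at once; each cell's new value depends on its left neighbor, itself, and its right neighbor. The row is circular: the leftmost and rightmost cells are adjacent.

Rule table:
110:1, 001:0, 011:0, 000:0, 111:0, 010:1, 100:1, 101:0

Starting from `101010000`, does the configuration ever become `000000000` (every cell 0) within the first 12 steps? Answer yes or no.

101011000
101001100
101100110
100110010
110011010
011001010
001101011
100101001
110101100
010100110
010110011
010011001
step 12 is 010011001, still not uniform 0

no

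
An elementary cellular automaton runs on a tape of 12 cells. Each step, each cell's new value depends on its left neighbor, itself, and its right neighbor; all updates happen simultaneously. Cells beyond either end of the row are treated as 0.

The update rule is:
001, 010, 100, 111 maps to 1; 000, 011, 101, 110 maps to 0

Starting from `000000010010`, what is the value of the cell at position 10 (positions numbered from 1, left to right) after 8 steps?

000000111111
000001011110
000011001101
000100110001
001111001011
010110111000
110000010100
001000110110
position 10 holds 1

1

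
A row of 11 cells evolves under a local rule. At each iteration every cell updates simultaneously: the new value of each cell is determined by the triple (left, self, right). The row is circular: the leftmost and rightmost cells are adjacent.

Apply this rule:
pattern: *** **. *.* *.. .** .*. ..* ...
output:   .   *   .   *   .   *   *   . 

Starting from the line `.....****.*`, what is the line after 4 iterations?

.**.****..*

*...*...*.*
**.***.**..
.*...*..***
.**.****..*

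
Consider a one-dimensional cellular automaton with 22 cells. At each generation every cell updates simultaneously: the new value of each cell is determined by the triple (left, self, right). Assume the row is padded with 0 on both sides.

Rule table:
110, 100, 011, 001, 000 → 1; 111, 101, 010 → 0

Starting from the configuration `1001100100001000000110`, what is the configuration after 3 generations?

1111110001100011111110

0111111011110111111111
1100001010010100000001
1111110001100011111110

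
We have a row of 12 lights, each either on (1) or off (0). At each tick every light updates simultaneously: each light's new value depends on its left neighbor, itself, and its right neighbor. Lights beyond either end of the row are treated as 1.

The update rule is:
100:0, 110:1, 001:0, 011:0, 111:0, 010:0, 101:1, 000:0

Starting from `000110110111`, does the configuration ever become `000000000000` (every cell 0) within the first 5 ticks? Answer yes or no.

000011011000
000001101000
000000110000
000000010000
000000000000
all cells are 0 at tick 5

yes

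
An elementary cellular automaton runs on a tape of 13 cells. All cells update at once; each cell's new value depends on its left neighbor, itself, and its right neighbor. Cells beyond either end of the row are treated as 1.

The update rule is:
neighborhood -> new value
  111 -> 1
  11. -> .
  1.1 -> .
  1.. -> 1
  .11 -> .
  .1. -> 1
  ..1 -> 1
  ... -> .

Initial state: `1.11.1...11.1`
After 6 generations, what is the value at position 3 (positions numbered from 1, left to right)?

.....11.1....
1...1...11..1
.1.111.1..11.
.1..1..111...
.111111.1.1.1
..1111..1.1..
position 3 holds 1

1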